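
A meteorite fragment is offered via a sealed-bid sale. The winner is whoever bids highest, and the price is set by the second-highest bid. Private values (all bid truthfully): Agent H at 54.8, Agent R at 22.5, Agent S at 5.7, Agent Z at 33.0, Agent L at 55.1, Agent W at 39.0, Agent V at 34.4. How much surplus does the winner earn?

Bids in descending order: Agent L 55.1; Agent H 54.8; Agent W 39.0; Agent V 34.4; Agent Z 33.0; Agent R 22.5; Agent S 5.7.
Agent L wins with the top bid and pays the second-highest, 54.8.
Surplus = 55.1 − 54.8 = 0.3.

0.3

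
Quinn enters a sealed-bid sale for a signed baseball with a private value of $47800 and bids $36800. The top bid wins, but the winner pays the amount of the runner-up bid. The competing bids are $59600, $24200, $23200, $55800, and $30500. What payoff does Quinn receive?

Highest competing bid: $59600.
Quinn's bid $36800 is not the highest, so Quinn loses, pays nothing, and earns zero payoff.

Quinn's payoff: $0.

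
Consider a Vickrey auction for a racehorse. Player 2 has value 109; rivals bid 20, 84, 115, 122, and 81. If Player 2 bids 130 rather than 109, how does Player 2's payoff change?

-13

The highest competing bid is 122.
Bidding truthfully at 109: the top bid is 122 (a rival), so Player 2 loses. Payoff = 0.
Bidding 130: Player 2 has the top bid, wins, and pays the second-highest bid 122. Payoff = 109 − 122 = -13.
Change = -13 − 0 = -13.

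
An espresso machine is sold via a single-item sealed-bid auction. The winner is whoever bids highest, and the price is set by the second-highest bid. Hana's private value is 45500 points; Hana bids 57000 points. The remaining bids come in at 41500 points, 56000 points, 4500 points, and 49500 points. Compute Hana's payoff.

Hana's payoff: -10500 points.

Highest competing bid: 56000 points.
Hana's bid 57000 points is the highest overall, so Hana wins and pays the second-highest bid, 56000 points.
Payoff = value − price = 45500 points − 56000 points = -10500 points.
Overbidding won the item at a price above value — truthful bidding would have avoided this loss.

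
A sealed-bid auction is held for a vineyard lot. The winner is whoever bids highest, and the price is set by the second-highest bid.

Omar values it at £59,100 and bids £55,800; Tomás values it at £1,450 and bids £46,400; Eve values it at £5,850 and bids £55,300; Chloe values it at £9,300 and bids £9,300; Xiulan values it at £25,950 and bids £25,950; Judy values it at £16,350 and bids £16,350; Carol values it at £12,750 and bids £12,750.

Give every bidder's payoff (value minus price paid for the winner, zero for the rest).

Sorted high to low: Omar £55,800; Eve £55,300; Tomás £46,400; Xiulan £25,950; Judy £16,350; Carol £12,750; Chloe £9,300.
Omar has the top bid and wins; the price is the second-highest bid, £55,300.
Omar's payoff = £59,100 − £55,300 = £3,800. All other bidders lose, so their payoff is 0.

Omar £3,800, Tomás £0, Eve £0, Chloe £0, Xiulan £0, Judy £0, Carol £0.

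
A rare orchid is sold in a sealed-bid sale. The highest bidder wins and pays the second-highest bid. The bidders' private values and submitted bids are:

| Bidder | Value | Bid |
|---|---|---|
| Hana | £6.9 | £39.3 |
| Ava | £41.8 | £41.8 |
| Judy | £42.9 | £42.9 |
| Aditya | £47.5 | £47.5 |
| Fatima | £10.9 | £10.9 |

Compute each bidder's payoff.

Hana £0.0, Ava £0.0, Judy £0.0, Aditya £4.6, Fatima £0.0.

Ordered from highest: Aditya £47.5 > Judy £42.9 > Ava £41.8 > Hana £39.3 > Fatima £10.9.
Aditya has the top bid and wins; the price is the second-highest bid, £42.9.
Aditya's payoff = £47.5 − £42.9 = £4.6. All other bidders lose, so their payoff is 0.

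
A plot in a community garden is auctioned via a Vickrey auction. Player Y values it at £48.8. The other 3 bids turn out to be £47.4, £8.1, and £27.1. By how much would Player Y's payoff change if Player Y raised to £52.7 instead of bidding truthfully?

Payoff change: £0.0.

The highest competing bid is £47.4.
Bidding truthfully at £48.8: Player Y has the top bid, wins, and pays the second-highest bid £47.4. Payoff = £48.8 − £47.4 = £1.4.
Bidding £52.7: Player Y has the top bid, wins, and pays the second-highest bid £47.4. Payoff = £48.8 − £47.4 = £1.4.
Change = £1.4 − £1.4 = £0.0.
The bid only affects whether you win, not the price — here both bids land on the same side of the top rival bid, so the deviation is payoff-neutral.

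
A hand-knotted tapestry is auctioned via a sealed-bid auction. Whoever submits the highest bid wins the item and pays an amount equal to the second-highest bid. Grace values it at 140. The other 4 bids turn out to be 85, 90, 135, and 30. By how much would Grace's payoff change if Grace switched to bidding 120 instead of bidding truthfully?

-5

The highest competing bid is 135.
Bidding truthfully at 140: Grace has the top bid, wins, and pays the second-highest bid 135. Payoff = 140 − 135 = 5.
Bidding 120: the top bid is 135 (a rival), so Grace loses. Payoff = 0.
Change = 0 − 5 = -5.
Deviating from a truthful bid can only lose payoff in a second-price auction — never gain.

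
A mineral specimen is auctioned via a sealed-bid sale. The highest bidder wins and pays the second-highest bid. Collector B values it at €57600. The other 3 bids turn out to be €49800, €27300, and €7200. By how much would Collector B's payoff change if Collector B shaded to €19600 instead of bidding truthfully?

The highest competing bid is €49800.
Bidding truthfully at €57600: Collector B has the top bid, wins, and pays the second-highest bid €49800. Payoff = €57600 − €49800 = €7800.
Bidding €19600: the top bid is €49800 (a rival), so Collector B loses. Payoff = €0.
Change = €0 − €7800 = -€7800.

Change in payoff: -€7800.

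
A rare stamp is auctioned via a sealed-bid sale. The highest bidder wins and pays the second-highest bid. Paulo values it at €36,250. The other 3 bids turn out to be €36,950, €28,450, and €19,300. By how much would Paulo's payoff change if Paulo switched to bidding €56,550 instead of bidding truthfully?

The highest competing bid is €36,950.
Bidding truthfully at €36,250: the top bid is €36,950 (a rival), so Paulo loses. Payoff = €0.
Bidding €56,550: Paulo has the top bid, wins, and pays the second-highest bid €36,950. Payoff = €36,250 − €36,950 = -€700.
Change = -€700 − €0 = -€700.

-€700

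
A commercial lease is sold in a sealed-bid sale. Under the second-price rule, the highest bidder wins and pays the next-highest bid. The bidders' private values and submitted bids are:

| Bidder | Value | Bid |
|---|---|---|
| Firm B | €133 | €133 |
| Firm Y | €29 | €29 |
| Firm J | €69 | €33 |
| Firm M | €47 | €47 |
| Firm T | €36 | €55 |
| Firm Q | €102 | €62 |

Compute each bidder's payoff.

Ordered from highest: Firm B €133, then Firm Q €62, then Firm T €55, then Firm M €47, then Firm J €33, then Firm Y €29.
Firm B has the top bid and wins; the price is the second-highest bid, €62.
Firm B's payoff = €133 − €62 = €71. All other bidders lose, so their payoff is 0.

Firm B €71, Firm Y €0, Firm J €0, Firm M €0, Firm T €0, Firm Q €0.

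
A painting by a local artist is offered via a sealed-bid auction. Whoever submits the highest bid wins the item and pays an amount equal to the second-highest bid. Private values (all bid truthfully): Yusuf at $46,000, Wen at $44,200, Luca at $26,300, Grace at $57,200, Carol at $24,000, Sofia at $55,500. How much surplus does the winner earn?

Bids in descending order: Grace $57,200; Sofia $55,500; Yusuf $46,000; Wen $44,200; Luca $26,300; Carol $24,000.
Grace wins with the top bid and pays the second-highest, $55,500.
Surplus = $57,200 − $55,500 = $1,700.

Winner's surplus: $1,700.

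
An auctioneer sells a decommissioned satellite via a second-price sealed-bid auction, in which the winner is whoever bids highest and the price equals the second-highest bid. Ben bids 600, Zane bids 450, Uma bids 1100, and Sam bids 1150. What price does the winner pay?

Price paid: 1100.

Ranking the bids: Sam 1150, then Uma 1100, then Ben 600, then Zane 450.
Sam is the highest bidder, so Sam wins.
Under the second-price rule, the price is the second-highest bid: 1100.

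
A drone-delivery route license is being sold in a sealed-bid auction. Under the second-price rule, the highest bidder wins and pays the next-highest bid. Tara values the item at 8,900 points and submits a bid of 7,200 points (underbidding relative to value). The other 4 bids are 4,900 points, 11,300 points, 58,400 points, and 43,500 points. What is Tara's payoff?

Tara's payoff: 0 points.

Highest competing bid: 58,400 points.
Tara's bid 7,200 points is not the highest, so Tara loses, pays nothing, and earns zero payoff.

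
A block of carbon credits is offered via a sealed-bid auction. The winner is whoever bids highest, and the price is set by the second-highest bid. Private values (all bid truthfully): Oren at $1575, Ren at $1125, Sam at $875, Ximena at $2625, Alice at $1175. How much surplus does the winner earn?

$1050

Ranking the bids: Ximena $2625; Oren $1575; Alice $1175; Ren $1125; Sam $875.
Ximena wins with the top bid and pays the second-highest, $1575.
Surplus = $2625 − $1575 = $1050.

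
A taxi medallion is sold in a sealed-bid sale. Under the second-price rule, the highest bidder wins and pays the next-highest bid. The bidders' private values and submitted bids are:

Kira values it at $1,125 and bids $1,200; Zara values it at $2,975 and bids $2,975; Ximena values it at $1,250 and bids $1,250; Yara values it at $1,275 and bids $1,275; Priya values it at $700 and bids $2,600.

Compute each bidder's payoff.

Payoffs: Kira $0, Zara $375, Ximena $0, Yara $0, Priya $0.

Ordered from highest: Zara $2,975 > Priya $2,600 > Yara $1,275 > Ximena $1,250 > Kira $1,200.
Zara has the top bid and wins; the price is the second-highest bid, $2,600.
Zara's payoff = $2,975 − $2,600 = $375. All other bidders lose, so their payoff is 0.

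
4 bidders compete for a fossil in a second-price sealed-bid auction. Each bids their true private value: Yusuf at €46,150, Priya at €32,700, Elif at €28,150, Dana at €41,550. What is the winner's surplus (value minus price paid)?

Sorted high to low: Yusuf €46,150, then Dana €41,550, then Priya €32,700, then Elif €28,150.
Yusuf wins with the top bid and pays the second-highest, €41,550.
Surplus = €46,150 − €41,550 = €4,600.

€4,600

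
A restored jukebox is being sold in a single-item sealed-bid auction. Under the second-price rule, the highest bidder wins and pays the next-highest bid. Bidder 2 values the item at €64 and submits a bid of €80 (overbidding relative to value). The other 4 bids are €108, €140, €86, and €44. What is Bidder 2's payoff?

Highest competing bid: €140.
Bidder 2's bid €80 is not the highest, so Bidder 2 loses, pays nothing, and earns zero payoff.

The bidder's payoff: €0.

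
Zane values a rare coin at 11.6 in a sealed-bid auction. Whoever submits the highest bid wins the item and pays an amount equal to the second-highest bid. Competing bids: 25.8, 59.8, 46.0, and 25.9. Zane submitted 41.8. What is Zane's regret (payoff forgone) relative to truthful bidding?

Payoff forgone: 0.0.

The highest competing bid is 59.8.
Bidding truthfully at 11.6: the top bid is 59.8 (a rival), so Zane loses. Payoff = 0.0.
Bidding 41.8: the top bid is 59.8 (a rival), so Zane loses. Payoff = 0.0.
Regret = truthful payoff − actual payoff = 0.0 − 0.0 = 0.0.
The bid only affects whether you win, not the price — here both bids land on the same side of the top rival bid, so the deviation is payoff-neutral.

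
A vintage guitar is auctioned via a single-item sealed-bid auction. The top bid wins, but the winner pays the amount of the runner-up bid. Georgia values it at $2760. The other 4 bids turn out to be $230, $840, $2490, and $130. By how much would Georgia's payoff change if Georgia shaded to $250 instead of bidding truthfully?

-$270

The highest competing bid is $2490.
Bidding truthfully at $2760: Georgia has the top bid, wins, and pays the second-highest bid $2490. Payoff = $2760 − $2490 = $270.
Bidding $250: the top bid is $2490 (a rival), so Georgia loses. Payoff = $0.
Change = $0 − $270 = -$270.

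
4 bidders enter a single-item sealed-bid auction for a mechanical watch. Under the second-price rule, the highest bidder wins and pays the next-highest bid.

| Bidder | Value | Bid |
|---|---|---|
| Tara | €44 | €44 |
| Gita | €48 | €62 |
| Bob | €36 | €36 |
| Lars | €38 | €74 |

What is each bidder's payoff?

Tara €0, Gita €0, Bob €0, Lars -€24.

Ordered from highest: Lars €74 > Gita €62 > Tara €44 > Bob €36.
Lars has the top bid and wins; the price is the second-highest bid, €62.
Lars's payoff = €38 − €62 = -€24. All other bidders lose, so their payoff is 0.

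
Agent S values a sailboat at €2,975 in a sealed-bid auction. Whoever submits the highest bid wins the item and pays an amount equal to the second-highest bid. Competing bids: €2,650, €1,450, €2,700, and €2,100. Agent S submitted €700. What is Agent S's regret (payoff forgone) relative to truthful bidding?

The highest competing bid is €2,700.
Bidding truthfully at €2,975: Agent S has the top bid, wins, and pays the second-highest bid €2,700. Payoff = €2,975 − €2,700 = €275.
Bidding €700: the top bid is €2,700 (a rival), so Agent S loses. Payoff = €0.
Regret = truthful payoff − actual payoff = €275 − €0 = €275.
This is the dominant-strategy logic: truthful bidding weakly beats any alternative.

Regret: €275.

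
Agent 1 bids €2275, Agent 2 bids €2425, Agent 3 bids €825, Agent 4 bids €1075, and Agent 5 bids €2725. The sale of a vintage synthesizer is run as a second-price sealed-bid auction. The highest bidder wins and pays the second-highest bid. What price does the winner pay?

Sorted high to low: Agent 5 €2725, then Agent 2 €2425, then Agent 1 €2275, then Agent 4 €1075, then Agent 3 €825.
Agent 5 has the highest bid, so Agent 5 wins.
The second-highest bid is €2425, so that is what Agent 5 pays.

€2425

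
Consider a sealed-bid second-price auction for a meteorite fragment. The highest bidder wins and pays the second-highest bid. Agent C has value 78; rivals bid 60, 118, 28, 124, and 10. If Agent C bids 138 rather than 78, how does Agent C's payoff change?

The highest competing bid is 124.
Bidding truthfully at 78: the top bid is 124 (a rival), so Agent C loses. Payoff = 0.
Bidding 138: Agent C has the top bid, wins, and pays the second-highest bid 124. Payoff = 78 − 124 = -46.
Change = -46 − 0 = -46.

-46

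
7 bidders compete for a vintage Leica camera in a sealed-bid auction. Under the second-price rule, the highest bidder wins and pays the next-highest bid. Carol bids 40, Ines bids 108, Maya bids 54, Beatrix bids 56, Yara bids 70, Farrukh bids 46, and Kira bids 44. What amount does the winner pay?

70

Bids in descending order: Ines 108, then Yara 70, then Beatrix 56, then Maya 54, then Farrukh 46, then Kira 44, then Carol 40.
Ines has the highest bid, so Ines wins.
The second-highest bid is 70, so that is what Ines pays.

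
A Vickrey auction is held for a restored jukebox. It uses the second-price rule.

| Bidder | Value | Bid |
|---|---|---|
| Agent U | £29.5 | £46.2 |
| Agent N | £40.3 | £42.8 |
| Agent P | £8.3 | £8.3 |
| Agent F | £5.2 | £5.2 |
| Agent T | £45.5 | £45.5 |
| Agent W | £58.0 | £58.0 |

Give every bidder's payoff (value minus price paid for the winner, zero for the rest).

Payoffs: Agent U £0.0, Agent N £0.0, Agent P £0.0, Agent F £0.0, Agent T £0.0, Agent W £11.8.

Sorted high to low: Agent W £58.0 > Agent U £46.2 > Agent T £45.5 > Agent N £42.8 > Agent P £8.3 > Agent F £5.2.
Agent W has the top bid and wins; the price is the second-highest bid, £46.2.
Agent W's payoff = £58.0 − £46.2 = £11.8. All other bidders lose, so their payoff is 0.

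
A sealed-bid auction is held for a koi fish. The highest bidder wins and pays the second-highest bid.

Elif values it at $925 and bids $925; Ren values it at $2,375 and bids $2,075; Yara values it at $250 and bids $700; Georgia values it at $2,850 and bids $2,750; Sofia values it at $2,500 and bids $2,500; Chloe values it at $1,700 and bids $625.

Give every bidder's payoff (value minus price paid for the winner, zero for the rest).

Elif $0, Ren $0, Yara $0, Georgia $350, Sofia $0, Chloe $0.

Bids in descending order: Georgia $2,750 > Sofia $2,500 > Ren $2,075 > Elif $925 > Yara $700 > Chloe $625.
Georgia has the top bid and wins; the price is the second-highest bid, $2,500.
Georgia's payoff = $2,850 − $2,500 = $350. All other bidders lose, so their payoff is 0.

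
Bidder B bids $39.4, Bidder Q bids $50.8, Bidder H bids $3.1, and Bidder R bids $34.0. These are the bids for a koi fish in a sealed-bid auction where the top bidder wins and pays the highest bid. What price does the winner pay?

The winner pays $50.8.

Sorted high to low: Bidder Q $50.8, then Bidder B $39.4, then Bidder R $34.0, then Bidder H $3.1.
Bidder Q is the highest bidder, so Bidder Q wins.
Under the first-price rule, the price is the highest bid: $50.8.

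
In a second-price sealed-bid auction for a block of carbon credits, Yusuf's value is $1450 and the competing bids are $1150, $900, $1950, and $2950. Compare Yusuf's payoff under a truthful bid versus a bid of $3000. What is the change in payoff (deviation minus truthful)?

The highest competing bid is $2950.
Bidding truthfully at $1450: the top bid is $2950 (a rival), so Yusuf loses. Payoff = $0.
Bidding $3000: Yusuf has the top bid, wins, and pays the second-highest bid $2950. Payoff = $1450 − $2950 = -$1500.
Change = -$1500 − $0 = -$1500.

Payoff change: -$1500.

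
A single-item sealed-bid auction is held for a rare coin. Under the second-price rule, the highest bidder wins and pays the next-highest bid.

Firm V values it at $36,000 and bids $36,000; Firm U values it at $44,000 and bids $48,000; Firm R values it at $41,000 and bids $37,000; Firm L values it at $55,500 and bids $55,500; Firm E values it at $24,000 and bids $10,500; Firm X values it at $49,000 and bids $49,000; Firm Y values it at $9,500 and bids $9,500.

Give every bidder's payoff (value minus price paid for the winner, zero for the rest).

Ranking the bids: Firm L $55,500; Firm X $49,000; Firm U $48,000; Firm R $37,000; Firm V $36,000; Firm E $10,500; Firm Y $9,500.
Firm L has the top bid and wins; the price is the second-highest bid, $49,000.
Firm L's payoff = $55,500 − $49,000 = $6,500. All other bidders lose, so their payoff is 0.

Firm V $0, Firm U $0, Firm R $0, Firm L $6,500, Firm E $0, Firm X $0, Firm Y $0.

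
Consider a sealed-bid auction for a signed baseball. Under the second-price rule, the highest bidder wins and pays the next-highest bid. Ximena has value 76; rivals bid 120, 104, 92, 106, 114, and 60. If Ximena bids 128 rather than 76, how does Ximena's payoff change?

The highest competing bid is 120.
Bidding truthfully at 76: the top bid is 120 (a rival), so Ximena loses. Payoff = 0.
Bidding 128: Ximena has the top bid, wins, and pays the second-highest bid 120. Payoff = 76 − 120 = -44.
Change = -44 − 0 = -44.
Deviating from a truthful bid can only lose payoff in a second-price auction — never gain.

Change in payoff: -44.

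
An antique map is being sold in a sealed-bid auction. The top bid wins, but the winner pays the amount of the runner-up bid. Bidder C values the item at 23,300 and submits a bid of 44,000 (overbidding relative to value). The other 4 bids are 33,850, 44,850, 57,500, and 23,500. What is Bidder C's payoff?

Highest competing bid: 57,500.
Bidder C's bid 44,000 is not the highest, so Bidder C loses, pays nothing, and earns zero payoff.

Bidder C's payoff: 0.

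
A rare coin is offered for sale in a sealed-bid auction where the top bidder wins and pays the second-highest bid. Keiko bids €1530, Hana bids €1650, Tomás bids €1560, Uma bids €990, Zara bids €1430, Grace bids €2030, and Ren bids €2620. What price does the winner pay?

Price paid: €2030.

Bids in descending order: Ren €2620 > Grace €2030 > Hana €1650 > Tomás €1560 > Keiko €1530 > Zara €1430 > Uma €990.
Ren is the highest bidder, so Ren wins.
Under the second-price rule, the price is the second-highest bid: €2030.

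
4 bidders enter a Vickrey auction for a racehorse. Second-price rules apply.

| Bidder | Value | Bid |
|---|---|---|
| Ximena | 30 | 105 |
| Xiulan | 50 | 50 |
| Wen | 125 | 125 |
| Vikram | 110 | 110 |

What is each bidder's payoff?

Ordered from highest: Wen 125, then Vikram 110, then Ximena 105, then Xiulan 50.
Wen has the top bid and wins; the price is the second-highest bid, 110.
Wen's payoff = 125 − 110 = 15. All other bidders lose, so their payoff is 0.

Payoffs: Ximena 0, Xiulan 0, Wen 15, Vikram 0.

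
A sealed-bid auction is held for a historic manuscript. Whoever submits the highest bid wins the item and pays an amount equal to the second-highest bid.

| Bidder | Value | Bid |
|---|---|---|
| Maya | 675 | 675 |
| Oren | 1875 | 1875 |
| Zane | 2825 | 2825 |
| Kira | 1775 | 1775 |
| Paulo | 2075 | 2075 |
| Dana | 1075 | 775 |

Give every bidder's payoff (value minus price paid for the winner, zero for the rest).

Maya 0, Oren 0, Zane 750, Kira 0, Paulo 0, Dana 0.

Sorted high to low: Zane 2825, then Paulo 2075, then Oren 1875, then Kira 1775, then Dana 775, then Maya 675.
Zane has the top bid and wins; the price is the second-highest bid, 2075.
Zane's payoff = 2825 − 2075 = 750. All other bidders lose, so their payoff is 0.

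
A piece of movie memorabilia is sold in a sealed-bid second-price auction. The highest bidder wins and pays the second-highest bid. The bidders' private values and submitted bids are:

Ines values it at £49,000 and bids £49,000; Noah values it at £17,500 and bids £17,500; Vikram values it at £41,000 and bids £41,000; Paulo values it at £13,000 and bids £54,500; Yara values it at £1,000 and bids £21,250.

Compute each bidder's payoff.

Payoffs: Ines £0, Noah £0, Vikram £0, Paulo -£36,000, Yara £0.

Bids in descending order: Paulo £54,500; Ines £49,000; Vikram £41,000; Yara £21,250; Noah £17,500.
Paulo has the top bid and wins; the price is the second-highest bid, £49,000.
Paulo's payoff = £13,000 − £49,000 = -£36,000. All other bidders lose, so their payoff is 0.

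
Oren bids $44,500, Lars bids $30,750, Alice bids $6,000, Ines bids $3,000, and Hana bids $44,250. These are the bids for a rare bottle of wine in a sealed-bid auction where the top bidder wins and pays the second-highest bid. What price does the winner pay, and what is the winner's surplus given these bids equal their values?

Price $44,250; surplus $250.

Bids in descending order: Oren $44,500; Hana $44,250; Lars $30,750; Alice $6,000; Ines $3,000.
Oren is the highest bidder, so Oren wins.
Under the second-price rule, the price is the second-highest bid: $44,250.
Surplus = $44,500 − $44,250 = $250.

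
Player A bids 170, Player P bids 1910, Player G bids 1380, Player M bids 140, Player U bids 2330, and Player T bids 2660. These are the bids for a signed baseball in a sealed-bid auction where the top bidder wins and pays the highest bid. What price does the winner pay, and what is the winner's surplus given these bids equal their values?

Sorted high to low: Player T 2660 > Player U 2330 > Player P 1910 > Player G 1380 > Player A 170 > Player M 140.
Player T is the highest bidder, so Player T wins.
Under the first-price rule, the price is the highest bid: 2660.
Surplus = 2660 − 2660 = 0.

Price 2660; surplus 0.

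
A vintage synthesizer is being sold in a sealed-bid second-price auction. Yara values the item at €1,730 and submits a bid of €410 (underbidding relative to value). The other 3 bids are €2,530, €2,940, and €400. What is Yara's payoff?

Yara's payoff: €0.

Highest competing bid: €2,940.
Yara's bid €410 is not the highest, so Yara loses, pays nothing, and earns zero payoff.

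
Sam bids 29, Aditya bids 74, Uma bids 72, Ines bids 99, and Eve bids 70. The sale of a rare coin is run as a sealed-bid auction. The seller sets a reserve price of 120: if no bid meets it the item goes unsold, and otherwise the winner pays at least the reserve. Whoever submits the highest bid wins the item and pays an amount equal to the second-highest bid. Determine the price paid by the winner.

Bids in descending order: Ines 99; Aditya 74; Uma 72; Eve 70; Sam 29.
The top bid 99 is below the reserve 120, so the item goes unsold and nothing is paid.

unsold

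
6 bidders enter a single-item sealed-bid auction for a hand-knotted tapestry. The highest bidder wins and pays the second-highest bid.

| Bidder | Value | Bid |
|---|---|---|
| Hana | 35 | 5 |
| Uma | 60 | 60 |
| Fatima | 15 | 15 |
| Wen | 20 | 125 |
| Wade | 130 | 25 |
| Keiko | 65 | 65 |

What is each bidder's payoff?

Sorted high to low: Wen 125; Keiko 65; Uma 60; Wade 25; Fatima 15; Hana 5.
Wen has the top bid and wins; the price is the second-highest bid, 65.
Wen's payoff = 20 − 65 = -45. All other bidders lose, so their payoff is 0.

Hana 0, Uma 0, Fatima 0, Wen -45, Wade 0, Keiko 0.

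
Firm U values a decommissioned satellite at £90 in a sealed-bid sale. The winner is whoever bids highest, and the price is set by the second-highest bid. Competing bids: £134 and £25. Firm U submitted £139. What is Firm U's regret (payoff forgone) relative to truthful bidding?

The highest competing bid is £134.
Bidding truthfully at £90: the top bid is £134 (a rival), so Firm U loses. Payoff = £0.
Bidding £139: Firm U has the top bid, wins, and pays the second-highest bid £134. Payoff = £90 − £134 = -£44.
Regret = truthful payoff − actual payoff = £0 − -£44 = £44.
Deviating from a truthful bid can only lose payoff in a second-price auction — never gain.

Payoff forgone: £44.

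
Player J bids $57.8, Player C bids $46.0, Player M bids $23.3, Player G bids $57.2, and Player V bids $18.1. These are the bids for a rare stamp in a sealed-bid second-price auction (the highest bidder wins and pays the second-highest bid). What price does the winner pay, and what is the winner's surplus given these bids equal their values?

Price $57.2; surplus $0.6.

Ordered from highest: Player J $57.8, then Player G $57.2, then Player C $46.0, then Player M $23.3, then Player V $18.1.
Player J is the highest bidder, so Player J wins.
Under the second-price rule, the price is the second-highest bid: $57.2.
Surplus = $57.8 − $57.2 = $0.6.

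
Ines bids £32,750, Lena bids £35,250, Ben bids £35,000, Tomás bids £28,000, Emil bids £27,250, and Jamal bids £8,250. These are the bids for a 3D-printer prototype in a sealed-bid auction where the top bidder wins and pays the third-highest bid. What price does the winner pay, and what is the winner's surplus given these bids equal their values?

Sorted high to low: Lena £35,250 > Ben £35,000 > Ines £32,750 > Tomás £28,000 > Emil £27,250 > Jamal £8,250.
Lena is the highest bidder, so Lena wins.
Under the third-price rule, the price is the third-highest bid: £32,750.
Surplus = £35,250 − £32,750 = £2,500.

Price £32,750; surplus £2,500.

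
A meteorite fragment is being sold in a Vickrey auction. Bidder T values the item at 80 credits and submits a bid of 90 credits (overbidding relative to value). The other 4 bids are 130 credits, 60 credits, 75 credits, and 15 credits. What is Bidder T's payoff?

Highest competing bid: 130 credits.
Bidder T's bid 90 credits is not the highest, so Bidder T loses, pays nothing, and earns zero payoff.

Bidder T's payoff: 0 credits.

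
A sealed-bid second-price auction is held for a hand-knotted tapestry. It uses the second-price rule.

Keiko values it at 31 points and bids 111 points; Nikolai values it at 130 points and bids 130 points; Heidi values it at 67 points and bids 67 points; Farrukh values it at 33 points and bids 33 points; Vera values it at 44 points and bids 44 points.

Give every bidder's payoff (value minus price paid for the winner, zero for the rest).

Keiko 0 points, Nikolai 19 points, Heidi 0 points, Farrukh 0 points, Vera 0 points.

Ordered from highest: Nikolai 130 points > Keiko 111 points > Heidi 67 points > Vera 44 points > Farrukh 33 points.
Nikolai has the top bid and wins; the price is the second-highest bid, 111 points.
Nikolai's payoff = 130 points − 111 points = 19 points. All other bidders lose, so their payoff is 0.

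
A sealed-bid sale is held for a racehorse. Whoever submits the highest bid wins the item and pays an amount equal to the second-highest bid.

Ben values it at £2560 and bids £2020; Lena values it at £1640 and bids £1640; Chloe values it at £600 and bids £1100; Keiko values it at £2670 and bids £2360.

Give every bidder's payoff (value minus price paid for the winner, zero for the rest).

Ranking the bids: Keiko £2360; Ben £2020; Lena £1640; Chloe £1100.
Keiko has the top bid and wins; the price is the second-highest bid, £2020.
Keiko's payoff = £2670 − £2020 = £650. All other bidders lose, so their payoff is 0.

Payoffs: Ben £0, Lena £0, Chloe £0, Keiko £650.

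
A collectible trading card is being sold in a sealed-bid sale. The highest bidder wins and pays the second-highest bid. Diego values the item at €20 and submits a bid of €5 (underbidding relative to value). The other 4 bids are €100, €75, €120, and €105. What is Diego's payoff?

Payoff = €0.

Highest competing bid: €120.
Diego's bid €5 is not the highest, so Diego loses, pays nothing, and earns zero payoff.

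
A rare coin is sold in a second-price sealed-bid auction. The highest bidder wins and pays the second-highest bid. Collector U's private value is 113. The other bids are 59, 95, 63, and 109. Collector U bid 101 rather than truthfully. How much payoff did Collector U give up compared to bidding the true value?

The highest competing bid is 109.
Bidding truthfully at 113: Collector U has the top bid, wins, and pays the second-highest bid 109. Payoff = 113 − 109 = 4.
Bidding 101: the top bid is 109 (a rival), so Collector U loses. Payoff = 0.
Regret = truthful payoff − actual payoff = 4 − 0 = 4.
This is the dominant-strategy logic: truthful bidding weakly beats any alternative.

Regret: 4.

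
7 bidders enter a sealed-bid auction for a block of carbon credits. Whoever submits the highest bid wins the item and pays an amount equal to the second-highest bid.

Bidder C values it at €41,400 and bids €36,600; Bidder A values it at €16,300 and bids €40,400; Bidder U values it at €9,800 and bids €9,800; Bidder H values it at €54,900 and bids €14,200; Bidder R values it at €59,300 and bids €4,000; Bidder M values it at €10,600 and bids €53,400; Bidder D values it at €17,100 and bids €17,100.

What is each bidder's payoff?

Bidder C €0, Bidder A €0, Bidder U €0, Bidder H €0, Bidder R €0, Bidder M -€29,800, Bidder D €0.

Bids in descending order: Bidder M €53,400; Bidder A €40,400; Bidder C €36,600; Bidder D €17,100; Bidder H €14,200; Bidder U €9,800; Bidder R €4,000.
Bidder M has the top bid and wins; the price is the second-highest bid, €40,400.
Bidder M's payoff = €10,600 − €40,400 = -€29,800. All other bidders lose, so their payoff is 0.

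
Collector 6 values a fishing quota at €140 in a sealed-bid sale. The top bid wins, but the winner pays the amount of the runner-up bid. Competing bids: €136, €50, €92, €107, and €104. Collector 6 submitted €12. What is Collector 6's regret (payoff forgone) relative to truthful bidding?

The highest competing bid is €136.
Bidding truthfully at €140: Collector 6 has the top bid, wins, and pays the second-highest bid €136. Payoff = €140 − €136 = €4.
Bidding €12: the top bid is €136 (a rival), so Collector 6 loses. Payoff = €0.
Regret = truthful payoff − actual payoff = €4 − €0 = €4.

Payoff forgone: €4.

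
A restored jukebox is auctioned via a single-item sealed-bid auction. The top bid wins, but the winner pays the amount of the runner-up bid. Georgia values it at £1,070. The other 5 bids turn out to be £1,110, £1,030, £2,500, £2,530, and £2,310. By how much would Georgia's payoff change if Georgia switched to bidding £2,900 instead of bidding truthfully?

Payoff change: -£1,460.

The highest competing bid is £2,530.
Bidding truthfully at £1,070: the top bid is £2,530 (a rival), so Georgia loses. Payoff = £0.
Bidding £2,900: Georgia has the top bid, wins, and pays the second-highest bid £2,530. Payoff = £1,070 − £2,530 = -£1,460.
Change = -£1,460 − £0 = -£1,460.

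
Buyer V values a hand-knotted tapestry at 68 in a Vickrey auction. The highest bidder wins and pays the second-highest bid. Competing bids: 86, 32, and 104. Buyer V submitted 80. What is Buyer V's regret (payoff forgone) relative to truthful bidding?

The highest competing bid is 104.
Bidding truthfully at 68: the top bid is 104 (a rival), so Buyer V loses. Payoff = 0.
Bidding 80: the top bid is 104 (a rival), so Buyer V loses. Payoff = 0.
Regret = truthful payoff − actual payoff = 0 − 0 = 0.
The bid only affects whether you win, not the price — here both bids land on the same side of the top rival bid, so the deviation is payoff-neutral.

0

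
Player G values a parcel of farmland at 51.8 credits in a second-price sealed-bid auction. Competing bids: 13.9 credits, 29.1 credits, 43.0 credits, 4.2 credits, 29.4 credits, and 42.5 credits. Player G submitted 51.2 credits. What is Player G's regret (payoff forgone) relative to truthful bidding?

The highest competing bid is 43.0 credits.
Bidding truthfully at 51.8 credits: Player G has the top bid, wins, and pays the second-highest bid 43.0 credits. Payoff = 51.8 credits − 43.0 credits = 8.8 credits.
Bidding 51.2 credits: Player G has the top bid, wins, and pays the second-highest bid 43.0 credits. Payoff = 51.8 credits − 43.0 credits = 8.8 credits.
Regret = truthful payoff − actual payoff = 8.8 credits − 8.8 credits = 0.0 credits.
The bid only affects whether you win, not the price — here both bids land on the same side of the top rival bid, so the deviation is payoff-neutral.

Regret: 0.0 credits.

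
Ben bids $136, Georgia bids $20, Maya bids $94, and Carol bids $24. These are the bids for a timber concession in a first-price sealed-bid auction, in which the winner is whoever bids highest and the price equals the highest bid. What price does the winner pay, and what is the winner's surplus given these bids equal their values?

The winner pays $136 for a surplus of $0.

Ordered from highest: Ben $136, then Maya $94, then Carol $24, then Georgia $20.
Ben is the highest bidder, so Ben wins.
Under the first-price rule, the price is the highest bid: $136.
Surplus = $136 − $136 = $0.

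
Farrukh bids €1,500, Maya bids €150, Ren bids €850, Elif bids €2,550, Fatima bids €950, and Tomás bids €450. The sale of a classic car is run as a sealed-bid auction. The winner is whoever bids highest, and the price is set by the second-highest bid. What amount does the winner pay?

Price paid: €1,500.

Sorted high to low: Elif €2,550; Farrukh €1,500; Fatima €950; Ren €850; Tomás €450; Maya €150.
Elif has the highest bid, so Elif wins.
The second-highest bid is €1,500, so that is what Elif pays.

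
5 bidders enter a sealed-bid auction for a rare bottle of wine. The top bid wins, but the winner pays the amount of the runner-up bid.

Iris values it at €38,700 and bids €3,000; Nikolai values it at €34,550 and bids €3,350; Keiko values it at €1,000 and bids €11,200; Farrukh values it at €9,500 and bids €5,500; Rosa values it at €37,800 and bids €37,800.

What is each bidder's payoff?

Iris €0, Nikolai €0, Keiko €0, Farrukh €0, Rosa €26,600.

Sorted high to low: Rosa €37,800 > Keiko €11,200 > Farrukh €5,500 > Nikolai €3,350 > Iris €3,000.
Rosa has the top bid and wins; the price is the second-highest bid, €11,200.
Rosa's payoff = €37,800 − €11,200 = €26,600. All other bidders lose, so their payoff is 0.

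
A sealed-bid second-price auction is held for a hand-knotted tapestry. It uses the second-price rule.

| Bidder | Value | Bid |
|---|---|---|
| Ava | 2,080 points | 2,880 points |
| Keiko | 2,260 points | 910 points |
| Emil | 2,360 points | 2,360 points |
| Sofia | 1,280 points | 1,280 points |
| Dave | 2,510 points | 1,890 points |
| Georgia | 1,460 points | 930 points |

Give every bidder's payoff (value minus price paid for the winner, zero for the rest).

Payoffs: Ava -280 points, Keiko 0 points, Emil 0 points, Sofia 0 points, Dave 0 points, Georgia 0 points.

Ordered from highest: Ava 2,880 points, then Emil 2,360 points, then Dave 1,890 points, then Sofia 1,280 points, then Georgia 930 points, then Keiko 910 points.
Ava has the top bid and wins; the price is the second-highest bid, 2,360 points.
Ava's payoff = 2,080 points − 2,360 points = -280 points. All other bidders lose, so their payoff is 0.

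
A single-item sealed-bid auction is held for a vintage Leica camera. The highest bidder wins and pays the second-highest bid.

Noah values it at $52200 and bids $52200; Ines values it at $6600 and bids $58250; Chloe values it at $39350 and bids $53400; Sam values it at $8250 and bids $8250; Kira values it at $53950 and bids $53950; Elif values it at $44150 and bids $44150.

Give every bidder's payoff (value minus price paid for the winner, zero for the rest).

Ranking the bids: Ines $58250 > Kira $53950 > Chloe $53400 > Noah $52200 > Elif $44150 > Sam $8250.
Ines has the top bid and wins; the price is the second-highest bid, $53950.
Ines's payoff = $6600 − $53950 = -$47350. All other bidders lose, so their payoff is 0.

Noah $0, Ines -$47350, Chloe $0, Sam $0, Kira $0, Elif $0.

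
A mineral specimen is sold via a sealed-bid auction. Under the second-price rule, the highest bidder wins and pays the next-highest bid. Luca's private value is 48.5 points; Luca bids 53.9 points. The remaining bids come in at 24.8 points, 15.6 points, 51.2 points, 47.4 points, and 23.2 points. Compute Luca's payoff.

Payoff = -2.7 points.

Highest competing bid: 51.2 points.
Luca's bid 53.9 points is the highest overall, so Luca wins and pays the second-highest bid, 51.2 points.
Payoff = value − price = 48.5 points − 51.2 points = -2.7 points.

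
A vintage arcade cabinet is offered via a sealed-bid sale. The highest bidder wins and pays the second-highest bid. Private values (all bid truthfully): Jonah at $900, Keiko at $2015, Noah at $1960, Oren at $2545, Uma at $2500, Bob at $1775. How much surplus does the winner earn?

$45

Sorted high to low: Oren $2545 > Uma $2500 > Keiko $2015 > Noah $1960 > Bob $1775 > Jonah $900.
Oren wins with the top bid and pays the second-highest, $2500.
Surplus = $2545 − $2500 = $45.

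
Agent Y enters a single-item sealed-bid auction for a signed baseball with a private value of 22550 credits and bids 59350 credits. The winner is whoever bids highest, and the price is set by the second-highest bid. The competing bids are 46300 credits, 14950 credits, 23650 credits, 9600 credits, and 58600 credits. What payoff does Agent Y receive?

Highest competing bid: 58600 credits.
Agent Y's bid 59350 credits is the highest overall, so Agent Y wins and pays the second-highest bid, 58600 credits.
Payoff = value − price = 22550 credits − 58600 credits = -36050 credits.
Overbidding won the item at a price above value — truthful bidding would have avoided this loss.

-36050 credits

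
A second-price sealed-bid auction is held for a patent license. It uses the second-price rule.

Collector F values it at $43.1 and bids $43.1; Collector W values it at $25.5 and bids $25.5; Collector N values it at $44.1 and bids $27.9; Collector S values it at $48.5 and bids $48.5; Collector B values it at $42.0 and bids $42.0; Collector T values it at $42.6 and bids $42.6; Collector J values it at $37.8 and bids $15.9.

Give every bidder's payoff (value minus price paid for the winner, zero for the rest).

Ranking the bids: Collector S $48.5 > Collector F $43.1 > Collector T $42.6 > Collector B $42.0 > Collector N $27.9 > Collector W $25.5 > Collector J $15.9.
Collector S has the top bid and wins; the price is the second-highest bid, $43.1.
Collector S's payoff = $48.5 − $43.1 = $5.4. All other bidders lose, so their payoff is 0.

Payoffs: Collector F $0.0, Collector W $0.0, Collector N $0.0, Collector S $5.4, Collector B $0.0, Collector T $0.0, Collector J $0.0.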